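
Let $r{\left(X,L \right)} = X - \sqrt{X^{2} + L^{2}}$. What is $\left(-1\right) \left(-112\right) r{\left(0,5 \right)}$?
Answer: $-560$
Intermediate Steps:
$r{\left(X,L \right)} = X - \sqrt{L^{2} + X^{2}}$
$\left(-1\right) \left(-112\right) r{\left(0,5 \right)} = \left(-1\right) \left(-112\right) \left(0 - \sqrt{5^{2} + 0^{2}}\right) = 112 \left(0 - \sqrt{25 + 0}\right) = 112 \left(0 - \sqrt{25}\right) = 112 \left(0 - 5\right) = 112 \left(-5\right) = -560$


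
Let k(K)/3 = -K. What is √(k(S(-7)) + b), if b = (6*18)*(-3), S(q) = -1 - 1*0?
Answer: I*√321 ≈ 17.916*I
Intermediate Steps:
S(q) = -1 (S(q) = -1 + 0 = -1)
k(K) = -3*K (k(K) = 3*(-K) = -3*K)
b = -324 (b = 108*(-3) = -324)
√(k(S(-7)) + b) = √(-3*(-1) - 324) = √(3 - 324) = √(-321) = I*√321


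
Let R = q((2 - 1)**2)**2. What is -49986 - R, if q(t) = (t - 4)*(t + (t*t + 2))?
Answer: -50130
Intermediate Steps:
q(t) = (-4 + t)*(2 + t + t**2) (q(t) = (-4 + t)*(t + (t**2 + 2)) = (-4 + t)*(t + (2 + t**2)) = (-4 + t)*(2 + t + t**2))
R = 144 (R = (-8 + ((2 - 1)**2)**3 - 3*(2 - 1)**4 - 2*(2 - 1)**2)**2 = (-8 + (1**2)**3 - 3*(1**2)**2 - 2*1**2)**2 = (-8 + 1**3 - 3*1**2 - 2*1)**2 = (-8 + 1 - 3*1 - 2)**2 = (-8 + 1 - 3 - 2)**2 = (-12)**2 = 144)
-49986 - R = -49986 - 1*144 = -49986 - 144 = -50130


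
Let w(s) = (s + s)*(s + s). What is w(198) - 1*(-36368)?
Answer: 193184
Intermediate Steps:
w(s) = 4*s**2 (w(s) = (2*s)*(2*s) = 4*s**2)
w(198) - 1*(-36368) = 4*198**2 - 1*(-36368) = 4*39204 + 36368 = 156816 + 36368 = 193184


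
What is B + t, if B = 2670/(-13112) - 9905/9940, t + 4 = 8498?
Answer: 1976597261/232738 ≈ 8492.8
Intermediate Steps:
t = 8494 (t = -4 + 8498 = 8494)
B = -279311/232738 (B = 2670*(-1/13112) - 9905*1/9940 = -1335/6556 - 283/284 = -279311/232738 ≈ -1.2001)
B + t = -279311/232738 + 8494 = 1976597261/232738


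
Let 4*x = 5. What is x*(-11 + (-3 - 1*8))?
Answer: -55/2 ≈ -27.500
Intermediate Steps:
x = 5/4 (x = (¼)*5 = 5/4 ≈ 1.2500)
x*(-11 + (-3 - 1*8)) = 5*(-11 + (-3 - 1*8))/4 = 5*(-11 + (-3 - 8))/4 = 5*(-11 - 11)/4 = (5/4)*(-22) = -55/2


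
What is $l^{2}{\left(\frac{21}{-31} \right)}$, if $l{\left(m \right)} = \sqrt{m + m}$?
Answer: $- \frac{42}{31} \approx -1.3548$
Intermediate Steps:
$l{\left(m \right)} = \sqrt{2} \sqrt{m}$ ($l{\left(m \right)} = \sqrt{2 m} = \sqrt{2} \sqrt{m}$)
$l^{2}{\left(\frac{21}{-31} \right)} = \left(\sqrt{2} \sqrt{\frac{21}{-31}}\right)^{2} = \left(\sqrt{2} \sqrt{21 \left(- \frac{1}{31}\right)}\right)^{2} = \left(\sqrt{2} \sqrt{- \frac{21}{31}}\right)^{2} = \left(\sqrt{2} \frac{i \sqrt{651}}{31}\right)^{2} = \left(\frac{i \sqrt{1302}}{31}\right)^{2} = - \frac{42}{31}$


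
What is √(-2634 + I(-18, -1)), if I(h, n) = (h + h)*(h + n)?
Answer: 5*I*√78 ≈ 44.159*I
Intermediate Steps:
I(h, n) = 2*h*(h + n) (I(h, n) = (2*h)*(h + n) = 2*h*(h + n))
√(-2634 + I(-18, -1)) = √(-2634 + 2*(-18)*(-18 - 1)) = √(-2634 + 2*(-18)*(-19)) = √(-2634 + 684) = √(-1950) = 5*I*√78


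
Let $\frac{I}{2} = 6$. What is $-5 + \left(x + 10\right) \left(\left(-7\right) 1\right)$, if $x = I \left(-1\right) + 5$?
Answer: $-26$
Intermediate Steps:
$I = 12$ ($I = 2 \cdot 6 = 12$)
$x = -7$ ($x = 12 \left(-1\right) + 5 = -12 + 5 = -7$)
$-5 + \left(x + 10\right) \left(\left(-7\right) 1\right) = -5 + \left(-7 + 10\right) \left(\left(-7\right) 1\right) = -5 + 3 \left(-7\right) = -5 - 21 = -26$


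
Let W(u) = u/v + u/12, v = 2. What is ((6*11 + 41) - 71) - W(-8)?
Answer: 122/3 ≈ 40.667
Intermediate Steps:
W(u) = 7*u/12 (W(u) = u/2 + u/12 = 7*u/12)
((6*11 + 41) - 71) - W(-8) = ((6*11 + 41) - 71) - 7*(-8)/12 = ((66 + 41) - 71) - 1*(-14/3) = (107 - 71) + 14/3 = 36 + 14/3 = 122/3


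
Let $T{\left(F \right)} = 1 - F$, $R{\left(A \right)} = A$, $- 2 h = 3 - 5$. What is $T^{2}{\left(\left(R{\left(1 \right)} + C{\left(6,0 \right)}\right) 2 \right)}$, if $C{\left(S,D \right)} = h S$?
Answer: $169$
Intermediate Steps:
$h = 1$ ($h = - \frac{3 - 5}{2} = \left(- \frac{1}{2}\right) \left(-2\right) = 1$)
$C{\left(S,D \right)} = S$ ($C{\left(S,D \right)} = 1 S = S$)
$T^{2}{\left(\left(R{\left(1 \right)} + C{\left(6,0 \right)}\right) 2 \right)} = \left(1 - \left(1 + 6\right) 2\right)^{2} = \left(1 - 7 \cdot 2\right)^{2} = \left(1 - 14\right)^{2} = \left(-13\right)^{2} = 169$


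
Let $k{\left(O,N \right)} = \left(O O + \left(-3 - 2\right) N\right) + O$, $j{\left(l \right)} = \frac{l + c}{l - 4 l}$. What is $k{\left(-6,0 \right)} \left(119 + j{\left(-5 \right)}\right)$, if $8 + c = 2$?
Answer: $3548$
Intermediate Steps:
$c = -6$ ($c = -8 + 2 = -6$)
$j{\left(l \right)} = - \frac{-6 + l}{3 l}$ ($j{\left(l \right)} = \frac{l - 6}{l - 4 l} = \frac{-6 + l}{\left(-3\right) l} = \left(-6 + l\right) \left(- \frac{1}{3 l}\right) = - \frac{-6 + l}{3 l}$)
$k{\left(O,N \right)} = O + O^{2} - 5 N$ ($k{\left(O,N \right)} = \left(O^{2} - 5 N\right) + O = O + O^{2} - 5 N$)
$k{\left(-6,0 \right)} \left(119 + j{\left(-5 \right)}\right) = \left(-6 + \left(-6\right)^{2} - 0\right) \left(119 + \frac{6 - -5}{3 \left(-5\right)}\right) = \left(-6 + 36 + 0\right) \left(119 + \frac{1}{3} \left(- \frac{1}{5}\right) \left(6 + 5\right)\right) = 30 \left(119 + \frac{1}{3} \left(- \frac{1}{5}\right) 11\right) = 30 \left(119 - \frac{11}{15}\right) = 30 \cdot \frac{1774}{15} = 3548$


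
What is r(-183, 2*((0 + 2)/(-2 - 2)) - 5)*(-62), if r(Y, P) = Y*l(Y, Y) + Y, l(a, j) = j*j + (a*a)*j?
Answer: -69153835962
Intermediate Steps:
l(a, j) = j² + j*a² (l(a, j) = j² + a²*j = j² + j*a²)
r(Y, P) = Y + Y²*(Y + Y²) (r(Y, P) = Y*(Y*(Y + Y²)) + Y = Y²*(Y + Y²) + Y = Y + Y²*(Y + Y²))
r(-183, 2*((0 + 2)/(-2 - 2)) - 5)*(-62) = (-183 + (-183)³ + (-183)⁴)*(-62) = (-183 - 6128487 + 1121513121)*(-62) = 1115384451*(-62) = -69153835962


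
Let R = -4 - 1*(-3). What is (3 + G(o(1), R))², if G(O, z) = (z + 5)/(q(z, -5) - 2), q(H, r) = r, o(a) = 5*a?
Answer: 289/49 ≈ 5.8980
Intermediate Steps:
R = -1 (R = -4 + 3 = -1)
G(O, z) = -5/7 - z/7 (G(O, z) = (z + 5)/(-5 - 2) = (5 + z)/(-7) = (5 + z)*(-⅐) = -5/7 - z/7)
(3 + G(o(1), R))² = (3 + (-5/7 - ⅐*(-1)))² = (3 + (-5/7 + ⅐))² = (3 - 4/7)² = (17/7)² = 289/49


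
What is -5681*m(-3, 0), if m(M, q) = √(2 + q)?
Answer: -5681*√2 ≈ -8034.1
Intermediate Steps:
-5681*m(-3, 0) = -5681*√(2 + 0) = -5681*√2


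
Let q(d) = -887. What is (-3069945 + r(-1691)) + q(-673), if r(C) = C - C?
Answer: -3070832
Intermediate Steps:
r(C) = 0
(-3069945 + r(-1691)) + q(-673) = (-3069945 + 0) - 887 = -3069945 - 887 = -3070832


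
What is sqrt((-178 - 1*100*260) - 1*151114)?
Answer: 2*I*sqrt(44323) ≈ 421.06*I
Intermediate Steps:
sqrt((-178 - 1*100*260) - 1*151114) = sqrt((-178 - 100*260) - 151114) = sqrt((-178 - 26000) - 151114) = sqrt(-26178 - 151114) = sqrt(-177292) = 2*I*sqrt(44323)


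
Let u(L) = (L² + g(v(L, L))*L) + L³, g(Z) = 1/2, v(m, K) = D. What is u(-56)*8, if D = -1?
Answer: -1380064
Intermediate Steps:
v(m, K) = -1
g(Z) = ½
u(L) = L² + L³ + L/2 (u(L) = (L² + L/2) + L³ = L² + L³ + L/2)
u(-56)*8 = -56*(½ - 56 + (-56)²)*8 = -56*(½ - 56 + 3136)*8 = -56*6161/2*8 = -172508*8 = -1380064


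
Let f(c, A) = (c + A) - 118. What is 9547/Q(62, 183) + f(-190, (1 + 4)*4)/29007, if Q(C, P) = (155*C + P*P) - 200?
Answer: 29397213/138263477 ≈ 0.21262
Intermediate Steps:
Q(C, P) = -200 + P² + 155*C (Q(C, P) = (155*C + P²) - 200 = (P² + 155*C) - 200 = -200 + P² + 155*C)
f(c, A) = -118 + A + c (f(c, A) = (A + c) - 118 = -118 + A + c)
9547/Q(62, 183) + f(-190, (1 + 4)*4)/29007 = 9547/(-200 + 183² + 155*62) + (-118 + (1 + 4)*4 - 190)/29007 = 9547/(-200 + 33489 + 9610) + (-118 + 5*4 - 190)*(1/29007) = 9547/42899 + (-118 + 20 - 190)*(1/29007) = 9547*(1/42899) - 288*1/29007 = 9547/42899 - 32/3223 = 29397213/138263477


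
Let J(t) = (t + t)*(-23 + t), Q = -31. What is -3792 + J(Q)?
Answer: -444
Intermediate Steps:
J(t) = 2*t*(-23 + t) (J(t) = (2*t)*(-23 + t) = 2*t*(-23 + t))
-3792 + J(Q) = -3792 + 2*(-31)*(-23 - 31) = -3792 + 2*(-31)*(-54) = -3792 + 3348 = -444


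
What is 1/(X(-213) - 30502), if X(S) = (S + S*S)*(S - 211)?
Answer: -1/19176646 ≈ -5.2147e-8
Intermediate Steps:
X(S) = (-211 + S)*(S + S²) (X(S) = (S + S²)*(-211 + S) = (-211 + S)*(S + S²))
1/(X(-213) - 30502) = 1/(-213*(-211 + (-213)² - 210*(-213)) - 30502) = 1/(-213*(-211 + 45369 + 44730) - 30502) = 1/(-213*89888 - 30502) = 1/(-19146144 - 30502) = 1/(-19176646) = -1/19176646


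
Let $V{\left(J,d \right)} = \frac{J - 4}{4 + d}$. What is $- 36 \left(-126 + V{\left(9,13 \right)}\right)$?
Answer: $\frac{76932}{17} \approx 4525.4$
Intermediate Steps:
$V{\left(J,d \right)} = \frac{-4 + J}{4 + d}$
$- 36 \left(-126 + V{\left(9,13 \right)}\right) = - 36 \left(-126 + \frac{-4 + 9}{4 + 13}\right) = - 36 \left(-126 + \frac{1}{17} \cdot 5\right) = - 36 \left(-126 + \frac{5}{17}\right) = \left(-36\right) \left(- \frac{2137}{17}\right) = \frac{76932}{17}$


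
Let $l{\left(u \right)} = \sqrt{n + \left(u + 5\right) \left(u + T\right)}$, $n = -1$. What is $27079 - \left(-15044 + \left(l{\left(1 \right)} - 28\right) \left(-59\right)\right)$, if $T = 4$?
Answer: $40471 + 59 \sqrt{29} \approx 40789.0$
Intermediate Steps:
$l{\left(u \right)} = \sqrt{-1 + \left(4 + u\right) \left(5 + u\right)}$ ($l{\left(u \right)} = \sqrt{-1 + \left(u + 5\right) \left(u + 4\right)} = \sqrt{-1 + \left(5 + u\right) \left(4 + u\right)} = \sqrt{-1 + \left(4 + u\right) \left(5 + u\right)}$)
$27079 - \left(-15044 + \left(l{\left(1 \right)} - 28\right) \left(-59\right)\right) = 27079 + \left(15044 - \left(\sqrt{19 + 1^{2} + 9 \cdot 1} - 28\right) \left(-59\right)\right) = 27079 + \left(15044 - \left(\sqrt{19 + 1 + 9} - 28\right) \left(-59\right)\right) = 27079 + \left(15044 - \left(\sqrt{29} - 28\right) \left(-59\right)\right) = 27079 + \left(15044 - \left(-28 + \sqrt{29}\right) \left(-59\right)\right) = 27079 + \left(15044 - \left(1652 - 59 \sqrt{29}\right)\right) = 27079 + \left(13392 + 59 \sqrt{29}\right) = 40471 + 59 \sqrt{29}$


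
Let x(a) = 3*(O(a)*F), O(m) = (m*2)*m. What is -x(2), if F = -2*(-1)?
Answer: -48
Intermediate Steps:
F = 2
O(m) = 2*m² (O(m) = (2*m)*m = 2*m²)
x(a) = 12*a² (x(a) = 3*((2*a²)*2) = 3*(4*a²) = 12*a²)
-x(2) = -12*2² = -12*4 = -1*48 = -48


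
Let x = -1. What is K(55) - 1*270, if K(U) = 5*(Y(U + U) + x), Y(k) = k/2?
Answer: 0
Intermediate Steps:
Y(k) = k/2 (Y(k) = k*(½) = k/2)
K(U) = -5 + 5*U (K(U) = 5*((U + U)/2 - 1) = 5*((2*U)/2 - 1) = 5*(U - 1) = 5*(-1 + U) = -5 + 5*U)
K(55) - 1*270 = (-5 + 5*55) - 1*270 = (-5 + 275) - 270 = 270 - 270 = 0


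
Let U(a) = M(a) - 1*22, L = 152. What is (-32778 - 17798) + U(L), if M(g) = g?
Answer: -50446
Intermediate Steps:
U(a) = -22 + a (U(a) = a - 1*22 = a - 22 = -22 + a)
(-32778 - 17798) + U(L) = (-32778 - 17798) + (-22 + 152) = -50576 + 130 = -50446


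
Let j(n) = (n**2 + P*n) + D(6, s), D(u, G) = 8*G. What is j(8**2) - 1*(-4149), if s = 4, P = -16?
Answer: 7253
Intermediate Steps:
j(n) = 32 + n**2 - 16*n (j(n) = (n**2 - 16*n) + 8*4 = (n**2 - 16*n) + 32 = 32 + n**2 - 16*n)
j(8**2) - 1*(-4149) = (32 + (8**2)**2 - 16*8**2) - 1*(-4149) = (32 + 64**2 - 16*64) + 4149 = (32 + 4096 - 1024) + 4149 = 3104 + 4149 = 7253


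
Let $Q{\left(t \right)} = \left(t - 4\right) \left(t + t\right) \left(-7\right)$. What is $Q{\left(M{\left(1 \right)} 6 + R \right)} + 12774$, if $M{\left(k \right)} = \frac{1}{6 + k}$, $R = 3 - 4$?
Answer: $\frac{89360}{7} \approx 12766.0$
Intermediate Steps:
$R = -1$ ($R = 3 - 4 = -1$)
$Q{\left(t \right)} = - 14 t \left(-4 + t\right)$ ($Q{\left(t \right)} = \left(-4 + t\right) 2 t \left(-7\right) = 2 t \left(-4 + t\right) \left(-7\right) = - 14 t \left(-4 + t\right)$)
$Q{\left(M{\left(1 \right)} 6 + R \right)} + 12774 = 14 \left(\frac{1}{6 + 1} \cdot 6 - 1\right) \left(4 - \left(\frac{1}{6 + 1} \cdot 6 - 1\right)\right) + 12774 = 14 \left(\frac{1}{7} \cdot 6 - 1\right) \left(4 - \left(\frac{1}{7} \cdot 6 - 1\right)\right) + 12774 = 14 \left(\frac{6}{7} - 1\right) \left(4 - \left(\frac{6}{7} - 1\right)\right) + 12774 = 14 \left(- \frac{1}{7}\right) \left(4 - - \frac{1}{7}\right) + 12774 = 14 \left(- \frac{1}{7}\right) \left(4 + \frac{1}{7}\right) + 12774 = 14 \left(- \frac{1}{7}\right) \frac{29}{7} + 12774 = - \frac{58}{7} + 12774 = \frac{89360}{7}$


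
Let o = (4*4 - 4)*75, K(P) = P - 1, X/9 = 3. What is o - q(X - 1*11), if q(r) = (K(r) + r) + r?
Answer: 853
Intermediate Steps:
X = 27 (X = 9*3 = 27)
K(P) = -1 + P
q(r) = -1 + 3*r (q(r) = ((-1 + r) + r) + r = (-1 + 2*r) + r = -1 + 3*r)
o = 900 (o = (16 - 4)*75 = 12*75 = 900)
o - q(X - 1*11) = 900 - (-1 + 3*(27 - 1*11)) = 900 - (-1 + 3*(27 - 11)) = 900 - (-1 + 3*16) = 900 - (-1 + 48) = 900 - 1*47 = 900 - 47 = 853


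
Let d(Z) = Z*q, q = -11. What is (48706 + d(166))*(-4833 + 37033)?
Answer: 1509536000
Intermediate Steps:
d(Z) = -11*Z (d(Z) = Z*(-11) = -11*Z)
(48706 + d(166))*(-4833 + 37033) = (48706 - 11*166)*(-4833 + 37033) = (48706 - 1826)*32200 = 46880*32200 = 1509536000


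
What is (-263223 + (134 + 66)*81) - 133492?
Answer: -380515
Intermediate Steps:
(-263223 + (134 + 66)*81) - 133492 = (-263223 + 200*81) - 133492 = (-263223 + 16200) - 133492 = -247023 - 133492 = -380515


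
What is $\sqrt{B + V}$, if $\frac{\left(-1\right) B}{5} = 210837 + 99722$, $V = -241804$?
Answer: $i \sqrt{1794599} \approx 1339.6 i$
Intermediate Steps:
$B = -1552795$ ($B = - 5 \left(210837 + 99722\right) = \left(-5\right) 310559 = -1552795$)
$\sqrt{B + V} = \sqrt{-1552795 - 241804} = \sqrt{-1794599} = i \sqrt{1794599}$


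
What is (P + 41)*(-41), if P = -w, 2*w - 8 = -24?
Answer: -2009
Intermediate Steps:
w = -8 (w = 4 + (1/2)*(-24) = 4 - 12 = -8)
P = 8 (P = -1*(-8) = 8)
(P + 41)*(-41) = (8 + 41)*(-41) = 49*(-41) = -2009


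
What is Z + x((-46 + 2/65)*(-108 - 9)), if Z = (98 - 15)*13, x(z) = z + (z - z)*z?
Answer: 32287/5 ≈ 6457.4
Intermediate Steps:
x(z) = z (x(z) = z + 0*z = z + 0 = z)
Z = 1079 (Z = 83*13 = 1079)
Z + x((-46 + 2/65)*(-108 - 9)) = 1079 + (-46 + 2/65)*(-108 - 9) = 1079 + (-46 + 2*(1/65))*(-117) = 1079 + (-46 + 2/65)*(-117) = 1079 - 2988/65*(-117) = 1079 + 26892/5 = 32287/5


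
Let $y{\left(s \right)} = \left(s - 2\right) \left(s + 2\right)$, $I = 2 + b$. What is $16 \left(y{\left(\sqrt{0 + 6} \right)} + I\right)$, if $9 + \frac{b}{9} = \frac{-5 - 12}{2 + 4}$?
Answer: $-1640$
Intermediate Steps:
$b = - \frac{213}{2}$ ($b = -81 + 9 \frac{-5 - 12}{2 + 4} = -81 + 9 \left(- \frac{17}{6}\right) = -81 - \frac{51}{2} = - \frac{213}{2} \approx -106.5$)
$I = - \frac{209}{2}$ ($I = 2 - \frac{213}{2} = - \frac{209}{2} \approx -104.5$)
$y{\left(s \right)} = \left(-2 + s\right) \left(2 + s\right)$
$16 \left(y{\left(\sqrt{0 + 6} \right)} + I\right) = 16 \left(\left(-4 + \left(\sqrt{0 + 6}\right)^{2}\right) - \frac{209}{2}\right) = 16 \left(\left(-4 + \left(\sqrt{6}\right)^{2}\right) - \frac{209}{2}\right) = 16 \left(\left(-4 + 6\right) - \frac{209}{2}\right) = 16 \left(2 - \frac{209}{2}\right) = 16 \left(- \frac{205}{2}\right) = -1640$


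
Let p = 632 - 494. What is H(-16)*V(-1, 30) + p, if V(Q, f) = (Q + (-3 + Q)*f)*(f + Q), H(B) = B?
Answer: 56282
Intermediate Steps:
p = 138
V(Q, f) = (Q + f)*(Q + f*(-3 + Q)) (V(Q, f) = (Q + f*(-3 + Q))*(Q + f) = (Q + f)*(Q + f*(-3 + Q)))
H(-16)*V(-1, 30) + p = -16*((-1)² - 3*30² - 1*30² + 30*(-1)² - 2*(-1)*30) + 138 = -16*(1 - 3*900 - 1*900 + 30*1 + 60) + 138 = -16*(1 - 2700 - 900 + 30 + 60) + 138 = -16*(-3509) + 138 = 56144 + 138 = 56282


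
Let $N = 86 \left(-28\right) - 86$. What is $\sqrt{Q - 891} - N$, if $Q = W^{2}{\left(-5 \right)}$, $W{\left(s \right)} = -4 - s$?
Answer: $2494 + i \sqrt{890} \approx 2494.0 + 29.833 i$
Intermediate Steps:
$Q = 1$ ($Q = \left(-4 - -5\right)^{2} = \left(-4 + 5\right)^{2} = 1^{2} = 1$)
$N = -2494$ ($N = -2408 - 86 = -2494$)
$\sqrt{Q - 891} - N = \sqrt{1 - 891} - -2494 = \sqrt{-890} + 2494 = i \sqrt{890} + 2494 = 2494 + i \sqrt{890}$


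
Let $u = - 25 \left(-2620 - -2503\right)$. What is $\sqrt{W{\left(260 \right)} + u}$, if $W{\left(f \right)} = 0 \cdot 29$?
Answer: $15 \sqrt{13} \approx 54.083$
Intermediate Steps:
$u = 2925$ ($u = - 25 \left(-2620 + 2503\right) = \left(-25\right) \left(-117\right) = 2925$)
$W{\left(f \right)} = 0$
$\sqrt{W{\left(260 \right)} + u} = \sqrt{0 + 2925} = \sqrt{2925} = 15 \sqrt{13}$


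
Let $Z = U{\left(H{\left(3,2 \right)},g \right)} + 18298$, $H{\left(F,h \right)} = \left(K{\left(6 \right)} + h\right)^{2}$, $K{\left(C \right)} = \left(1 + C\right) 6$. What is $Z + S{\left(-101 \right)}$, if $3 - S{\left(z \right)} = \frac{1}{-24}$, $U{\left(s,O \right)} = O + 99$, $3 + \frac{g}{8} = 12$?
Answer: $\frac{443329}{24} \approx 18472.0$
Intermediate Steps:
$g = 72$ ($g = -24 + 8 \cdot 12 = -24 + 96 = 72$)
$K{\left(C \right)} = 6 + 6 C$
$H{\left(F,h \right)} = \left(42 + h\right)^{2}$ ($H{\left(F,h \right)} = \left(\left(6 + 6 \cdot 6\right) + h\right)^{2} = \left(\left(6 + 36\right) + h\right)^{2} = \left(42 + h\right)^{2}$)
$U{\left(s,O \right)} = 99 + O$
$S{\left(z \right)} = \frac{73}{24}$ ($S{\left(z \right)} = 3 - \frac{1}{-24} = 3 - - \frac{1}{24} = 3 + \frac{1}{24} = \frac{73}{24}$)
$Z = 18469$ ($Z = \left(99 + 72\right) + 18298 = 171 + 18298 = 18469$)
$Z + S{\left(-101 \right)} = 18469 + \frac{73}{24} = \frac{443329}{24}$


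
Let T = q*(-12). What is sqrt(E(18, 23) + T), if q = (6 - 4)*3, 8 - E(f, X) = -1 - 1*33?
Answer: I*sqrt(30) ≈ 5.4772*I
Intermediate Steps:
E(f, X) = 42 (E(f, X) = 8 - (-1 - 1*33) = 8 - (-1 - 33) = 8 - 1*(-34) = 8 + 34 = 42)
q = 6 (q = 2*3 = 6)
T = -72 (T = 6*(-12) = -72)
sqrt(E(18, 23) + T) = sqrt(42 - 72) = sqrt(-30) = I*sqrt(30)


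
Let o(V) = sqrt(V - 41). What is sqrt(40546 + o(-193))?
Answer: sqrt(40546 + 3*I*sqrt(26)) ≈ 201.36 + 0.038*I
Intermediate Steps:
o(V) = sqrt(-41 + V)
sqrt(40546 + o(-193)) = sqrt(40546 + sqrt(-41 - 193)) = sqrt(40546 + sqrt(-234)) = sqrt(40546 + 3*I*sqrt(26))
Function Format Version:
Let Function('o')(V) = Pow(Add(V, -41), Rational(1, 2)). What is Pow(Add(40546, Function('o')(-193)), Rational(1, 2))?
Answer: Pow(Add(40546, Mul(3, I, Pow(26, Rational(1, 2)))), Rational(1, 2)) ≈ Add(201.36, Mul(0.0380, I))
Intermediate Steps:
Function('o')(V) = Pow(Add(-41, V), Rational(1, 2))
Pow(Add(40546, Function('o')(-193)), Rational(1, 2)) = Pow(Add(40546, Pow(Add(-41, -193), Rational(1, 2))), Rational(1, 2)) = Pow(Add(40546, Pow(-234, Rational(1, 2))), Rational(1, 2)) = Pow(Add(40546, Mul(3, I, Pow(26, Rational(1, 2)))), Rational(1, 2))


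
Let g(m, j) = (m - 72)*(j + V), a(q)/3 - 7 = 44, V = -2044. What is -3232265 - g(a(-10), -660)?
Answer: -3013241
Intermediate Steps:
a(q) = 153 (a(q) = 21 + 3*44 = 21 + 132 = 153)
g(m, j) = (-2044 + j)*(-72 + m) (g(m, j) = (m - 72)*(j - 2044) = (-72 + m)*(-2044 + j) = (-2044 + j)*(-72 + m))
-3232265 - g(a(-10), -660) = -3232265 - (147168 - 2044*153 - 72*(-660) - 660*153) = -3232265 - (147168 - 312732 + 47520 - 100980) = -3232265 - 1*(-219024) = -3232265 + 219024 = -3013241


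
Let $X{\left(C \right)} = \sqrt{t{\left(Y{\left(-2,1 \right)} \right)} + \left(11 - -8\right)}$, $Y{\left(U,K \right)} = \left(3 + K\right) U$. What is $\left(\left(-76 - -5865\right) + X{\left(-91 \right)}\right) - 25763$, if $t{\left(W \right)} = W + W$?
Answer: $-19974 + \sqrt{3} \approx -19972.0$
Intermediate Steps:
$Y{\left(U,K \right)} = U \left(3 + K\right)$
$t{\left(W \right)} = 2 W$
$X{\left(C \right)} = \sqrt{3}$ ($X{\left(C \right)} = \sqrt{2 \left(- 2 \left(3 + 1\right)\right) + \left(11 - -8\right)} = \sqrt{2 \left(\left(-2\right) 4\right) + \left(11 + 8\right)} = \sqrt{2 \left(-8\right) + 19} = \sqrt{-16 + 19} = \sqrt{3}$)
$\left(\left(-76 - -5865\right) + X{\left(-91 \right)}\right) - 25763 = \left(\left(-76 - -5865\right) + \sqrt{3}\right) - 25763 = \left(\left(-76 + 5865\right) + \sqrt{3}\right) - 25763 = \left(5789 + \sqrt{3}\right) - 25763 = -19974 + \sqrt{3}$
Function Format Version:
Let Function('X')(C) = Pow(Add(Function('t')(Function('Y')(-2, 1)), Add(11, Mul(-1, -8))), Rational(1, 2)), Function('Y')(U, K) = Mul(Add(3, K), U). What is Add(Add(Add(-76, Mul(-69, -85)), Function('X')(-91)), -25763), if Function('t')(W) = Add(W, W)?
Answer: Add(-19974, Pow(3, Rational(1, 2))) ≈ -19972.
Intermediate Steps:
Function('Y')(U, K) = Mul(U, Add(3, K))
Function('t')(W) = Mul(2, W)
Function('X')(C) = Pow(3, Rational(1, 2)) (Function('X')(C) = Pow(Add(Mul(2, Mul(-2, Add(3, 1))), Add(11, Mul(-1, -8))), Rational(1, 2)) = Pow(Add(Mul(2, Mul(-2, 4)), Add(11, 8)), Rational(1, 2)) = Pow(Add(Mul(2, -8), 19), Rational(1, 2)) = Pow(Add(-16, 19), Rational(1, 2)) = Pow(3, Rational(1, 2)))
Add(Add(Add(-76, Mul(-69, -85)), Function('X')(-91)), -25763) = Add(Add(Add(-76, Mul(-69, -85)), Pow(3, Rational(1, 2))), -25763) = Add(Add(Add(-76, 5865), Pow(3, Rational(1, 2))), -25763) = Add(Add(5789, Pow(3, Rational(1, 2))), -25763) = Add(-19974, Pow(3, Rational(1, 2)))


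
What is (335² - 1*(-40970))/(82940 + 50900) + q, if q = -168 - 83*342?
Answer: -109186119/3824 ≈ -28553.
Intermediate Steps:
q = -28554 (q = -168 - 28386 = -28554)
(335² - 1*(-40970))/(82940 + 50900) + q = (335² - 1*(-40970))/(82940 + 50900) - 28554 = (112225 + 40970)/133840 - 28554 = 153195*(1/133840) - 28554 = 4377/3824 - 28554 = -109186119/3824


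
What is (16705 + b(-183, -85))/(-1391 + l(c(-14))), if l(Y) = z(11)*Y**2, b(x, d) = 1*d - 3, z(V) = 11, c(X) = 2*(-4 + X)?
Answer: 16617/12865 ≈ 1.2916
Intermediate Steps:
c(X) = -8 + 2*X
b(x, d) = -3 + d (b(x, d) = d - 3 = -3 + d)
l(Y) = 11*Y**2
(16705 + b(-183, -85))/(-1391 + l(c(-14))) = (16705 + (-3 - 85))/(-1391 + 11*(-8 + 2*(-14))**2) = (16705 - 88)/(-1391 + 11*(-8 - 28)**2) = 16617/(-1391 + 11*(-36)**2) = 16617/(-1391 + 11*1296) = 16617/(-1391 + 14256) = 16617/12865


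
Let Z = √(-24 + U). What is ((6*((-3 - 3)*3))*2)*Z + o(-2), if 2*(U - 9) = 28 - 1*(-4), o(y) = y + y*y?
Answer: -214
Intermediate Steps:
o(y) = y + y²
U = 25 (U = 9 + (28 - 1*(-4))/2 = 9 + (28 + 4)/2 = 9 + (½)*32 = 9 + 16 = 25)
Z = 1 (Z = √(-24 + 25) = √1 = 1)
((6*((-3 - 3)*3))*2)*Z + o(-2) = ((6*((-3 - 3)*3))*2)*1 - 2*(1 - 2) = ((6*(-6*3))*2)*1 - 2*(-1) = ((6*(-18))*2)*1 + 2 = -108*2*1 + 2 = -216*1 + 2 = -216 + 2 = -214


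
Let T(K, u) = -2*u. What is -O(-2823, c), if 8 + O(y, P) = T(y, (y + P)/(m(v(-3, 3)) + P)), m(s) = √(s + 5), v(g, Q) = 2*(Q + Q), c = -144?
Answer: 1020248/20719 + 5934*√17/20719 ≈ 50.423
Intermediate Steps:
v(g, Q) = 4*Q (v(g, Q) = 2*(2*Q) = 4*Q)
m(s) = √(5 + s)
O(y, P) = -8 - 2*(P + y)/(P + √17) (O(y, P) = -8 - 2*(y + P)/(√(5 + 4*3) + P) = -8 - 2*(P + y)/(√(5 + 12) + P) = -8 - 2*(P + y)/(√17 + P) = -8 - 2*(P + y)/(P + √17))
-O(-2823, c) = -2*(-1*(-2823) - 5*(-144) - 4*√17)/(-144 + √17) = -2*(2823 + 720 - 4*√17)/(-144 + √17) = -2*(3543 - 4*√17)/(-144 + √17)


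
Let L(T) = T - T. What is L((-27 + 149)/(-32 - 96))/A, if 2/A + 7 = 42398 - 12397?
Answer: 0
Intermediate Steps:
A = 1/14997 (A = 2/(-7 + (42398 - 12397)) = 2/(-7 + 30001) = 2/29994 = 2*(1/29994) = 1/14997 ≈ 6.6680e-5)
L(T) = 0
L((-27 + 149)/(-32 - 96))/A = 0/(1/14997) = 0*14997 = 0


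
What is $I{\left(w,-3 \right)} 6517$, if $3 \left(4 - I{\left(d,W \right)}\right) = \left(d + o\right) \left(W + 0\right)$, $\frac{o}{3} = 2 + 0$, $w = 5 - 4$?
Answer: $71687$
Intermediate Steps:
$w = 1$ ($w = 5 - 4 = 1$)
$o = 6$ ($o = 3 \left(2 + 0\right) = 3 \cdot 2 = 6$)
$I{\left(d,W \right)} = 4 - \frac{W \left(6 + d\right)}{3}$ ($I{\left(d,W \right)} = 4 - \frac{\left(d + 6\right) \left(W + 0\right)}{3} = 4 - \frac{\left(6 + d\right) W}{3} = 4 - \frac{W \left(6 + d\right)}{3}$)
$I{\left(w,-3 \right)} 6517 = \left(4 - -6 - \left(-1\right) 1\right) 6517 = \left(4 + 6 + 1\right) 6517 = 11 \cdot 6517 = 71687$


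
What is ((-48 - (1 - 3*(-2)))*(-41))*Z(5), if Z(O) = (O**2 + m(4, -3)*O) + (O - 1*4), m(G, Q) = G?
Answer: 103730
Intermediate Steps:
Z(O) = -4 + O**2 + 5*O (Z(O) = (O**2 + 4*O) + (O - 1*4) = (O**2 + 4*O) + (O - 4) = (O**2 + 4*O) + (-4 + O) = -4 + O**2 + 5*O)
((-48 - (1 - 3*(-2)))*(-41))*Z(5) = ((-48 - (1 - 3*(-2)))*(-41))*(-4 + 5**2 + 5*5) = ((-48 - (1 + 6))*(-41))*(-4 + 25 + 25) = ((-48 - 1*7)*(-41))*46 = ((-48 - 7)*(-41))*46 = -55*(-41)*46 = 2255*46 = 103730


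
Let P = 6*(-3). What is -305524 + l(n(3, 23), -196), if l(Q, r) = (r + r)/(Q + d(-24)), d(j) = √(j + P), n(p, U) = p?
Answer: 4*(-76381*√42 + 229241*I)/(√42 - 3*I) ≈ -3.0555e+5 + 49.813*I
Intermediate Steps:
P = -18
d(j) = √(-18 + j) (d(j) = √(j - 18) = √(-18 + j))
l(Q, r) = 2*r/(Q + I*√42) (l(Q, r) = (r + r)/(Q + √(-18 - 24)) = (2*r)/(Q + √(-42)) = (2*r)/(Q + I*√42) = 2*r/(Q + I*√42))
-305524 + l(n(3, 23), -196) = -305524 + 2*(-196)/(3 + I*√42) = -305524 - 392/(3 + I*√42)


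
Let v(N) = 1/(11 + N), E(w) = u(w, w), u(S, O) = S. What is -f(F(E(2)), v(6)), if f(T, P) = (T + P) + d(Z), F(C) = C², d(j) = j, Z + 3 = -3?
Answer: 33/17 ≈ 1.9412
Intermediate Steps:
Z = -6 (Z = -3 - 3 = -6)
E(w) = w
f(T, P) = -6 + P + T (f(T, P) = (T + P) - 6 = (P + T) - 6 = -6 + P + T)
-f(F(E(2)), v(6)) = -(-6 + 1/(11 + 6) + 2²) = -(-6 + 1/17 + 4) = -1*(-33/17) = 33/17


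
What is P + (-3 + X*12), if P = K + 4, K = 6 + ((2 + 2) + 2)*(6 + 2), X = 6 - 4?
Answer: 79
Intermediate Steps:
X = 2
K = 54 (K = 6 + (4 + 2)*8 = 6 + 6*8 = 6 + 48 = 54)
P = 58 (P = 54 + 4 = 58)
P + (-3 + X*12) = 58 + (-3 + 2*12) = 58 + (-3 + 24) = 58 + 21 = 79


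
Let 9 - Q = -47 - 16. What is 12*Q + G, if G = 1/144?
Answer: 124417/144 ≈ 864.01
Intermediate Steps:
G = 1/144 ≈ 0.0069444
Q = 72 (Q = 9 - (-47 - 16) = 9 - 1*(-63) = 9 + 63 = 72)
12*Q + G = 12*72 + 1/144 = 864 + 1/144 = 124417/144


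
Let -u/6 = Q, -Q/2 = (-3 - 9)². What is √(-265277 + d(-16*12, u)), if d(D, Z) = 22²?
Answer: I*√264793 ≈ 514.58*I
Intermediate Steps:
Q = -288 (Q = -2*(-3 - 9)² = -2*(-12)² = -2*144 = -288)
u = 1728 (u = -6*(-288) = 1728)
d(D, Z) = 484
√(-265277 + d(-16*12, u)) = √(-265277 + 484) = √(-264793) = I*√264793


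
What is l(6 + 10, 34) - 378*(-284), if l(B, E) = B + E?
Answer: 107402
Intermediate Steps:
l(6 + 10, 34) - 378*(-284) = ((6 + 10) + 34) - 378*(-284) = (16 + 34) + 107352 = 50 + 107352 = 107402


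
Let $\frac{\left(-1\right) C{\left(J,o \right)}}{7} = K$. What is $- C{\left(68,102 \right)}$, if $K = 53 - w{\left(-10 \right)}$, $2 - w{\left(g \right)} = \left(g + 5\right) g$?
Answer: $707$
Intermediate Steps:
$w{\left(g \right)} = 2 - g \left(5 + g\right)$ ($w{\left(g \right)} = 2 - \left(g + 5\right) g = 2 - \left(5 + g\right) g = 2 - g \left(5 + g\right)$)
$K = 101$ ($K = 53 - \left(2 - \left(-10\right)^{2} - -50\right) = 53 - \left(2 - 100 + 50\right) = 53 - -48 = 53 + 48 = 101$)
$C{\left(J,o \right)} = -707$ ($C{\left(J,o \right)} = \left(-7\right) 101 = -707$)
$- C{\left(68,102 \right)} = \left(-1\right) \left(-707\right) = 707$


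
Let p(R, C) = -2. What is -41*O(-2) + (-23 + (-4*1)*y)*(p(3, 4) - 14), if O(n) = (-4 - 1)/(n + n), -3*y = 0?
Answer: 1267/4 ≈ 316.75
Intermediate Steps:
y = 0 (y = -⅓*0 = 0)
O(n) = -5/(2*n) (O(n) = -5*1/(2*n) = -5/(2*n))
-41*O(-2) + (-23 + (-4*1)*y)*(p(3, 4) - 14) = -(-205)/(2*(-2)) + (-23 - 4*1*0)*(-2 - 14) = -(-205)*(-1)/(2*2) + (-23 - 4*0)*(-16) = -41*5/4 + (-23 + 0)*(-16) = -205/4 - 23*(-16) = -205/4 + 368 = 1267/4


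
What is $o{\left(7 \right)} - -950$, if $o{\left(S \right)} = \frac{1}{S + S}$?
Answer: $\frac{13301}{14} \approx 950.07$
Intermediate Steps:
$o{\left(S \right)} = \frac{1}{2 S}$
$o{\left(7 \right)} - -950 = \frac{1}{2 \cdot 7} - -950 = \frac{1}{2} \cdot \frac{1}{7} + 950 = \frac{1}{14} + 950 = \frac{13301}{14}$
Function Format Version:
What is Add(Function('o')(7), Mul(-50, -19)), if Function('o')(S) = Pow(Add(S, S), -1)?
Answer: Rational(13301, 14) ≈ 950.07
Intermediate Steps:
Function('o')(S) = Mul(Rational(1, 2), Pow(S, -1)) (Function('o')(S) = Pow(Mul(2, S), -1) = Mul(Rational(1, 2), Pow(S, -1)))
Add(Function('o')(7), Mul(-50, -19)) = Add(Mul(Rational(1, 2), Pow(7, -1)), Mul(-50, -19)) = Add(Mul(Rational(1, 2), Rational(1, 7)), 950) = Add(Rational(1, 14), 950) = Rational(13301, 14)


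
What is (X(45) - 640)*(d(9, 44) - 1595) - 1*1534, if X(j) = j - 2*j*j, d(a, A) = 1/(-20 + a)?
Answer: 81484296/11 ≈ 7.4077e+6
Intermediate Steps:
X(j) = j - 2*j**2
(X(45) - 640)*(d(9, 44) - 1595) - 1*1534 = (45*(1 - 2*45) - 640)*(1/(-20 + 9) - 1595) - 1*1534 = (45*(1 - 90) - 640)*(1/(-11) - 1595) - 1534 = (45*(-89) - 640)*(-1/11 - 1595) - 1534 = (-4005 - 640)*(-17546/11) - 1534 = -4645*(-17546/11) - 1534 = 81501170/11 - 1534 = 81484296/11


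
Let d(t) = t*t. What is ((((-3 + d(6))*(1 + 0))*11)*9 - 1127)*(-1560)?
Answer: -3338400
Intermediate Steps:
d(t) = t**2
((((-3 + d(6))*(1 + 0))*11)*9 - 1127)*(-1560) = ((((-3 + 6**2)*(1 + 0))*11)*9 - 1127)*(-1560) = ((((-3 + 36)*1)*11)*9 - 1127)*(-1560) = (((33*1)*11)*9 - 1127)*(-1560) = ((33*11)*9 - 1127)*(-1560) = (363*9 - 1127)*(-1560) = (3267 - 1127)*(-1560) = 2140*(-1560) = -3338400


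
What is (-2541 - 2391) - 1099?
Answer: -6031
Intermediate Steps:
(-2541 - 2391) - 1099 = -4932 - 1099 = -6031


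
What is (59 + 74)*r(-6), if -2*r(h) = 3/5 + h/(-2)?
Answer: -1197/5 ≈ -239.40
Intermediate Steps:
r(h) = -3/10 + h/4 (r(h) = -(3/5 + h/(-2))/2 = -(3*(1/5) + h*(-1/2))/2 = -(3/5 - h/2)/2 = -3/10 + h/4)
(59 + 74)*r(-6) = (59 + 74)*(-3/10 + (1/4)*(-6)) = 133*(-3/10 - 3/2) = 133*(-9/5) = -1197/5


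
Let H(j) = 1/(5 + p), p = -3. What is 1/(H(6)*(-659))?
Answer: -2/659 ≈ -0.0030349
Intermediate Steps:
H(j) = ½ (H(j) = 1/(5 - 3) = 1/2 = ½)
1/(H(6)*(-659)) = 1/((½)*(-659)) = 1/(-659/2) = -2/659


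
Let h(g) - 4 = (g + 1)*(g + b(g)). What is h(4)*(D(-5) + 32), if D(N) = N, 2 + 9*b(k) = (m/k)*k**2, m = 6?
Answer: 978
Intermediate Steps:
b(k) = -2/9 + 2*k/3 (b(k) = -2/9 + ((6/k)*k**2)/9 = -2/9 + (6*k)/9 = -2/9 + 2*k/3)
h(g) = 4 + (1 + g)*(-2/9 + 5*g/3) (h(g) = 4 + (g + 1)*(g + (-2/9 + 2*g/3)) = 4 + (1 + g)*(-2/9 + 5*g/3))
h(4)*(D(-5) + 32) = (34/9 + (5/3)*4**2 + (13/9)*4)*(-5 + 32) = (34/9 + (5/3)*16 + 52/9)*27 = (34/9 + 80/3 + 52/9)*27 = (326/9)*27 = 978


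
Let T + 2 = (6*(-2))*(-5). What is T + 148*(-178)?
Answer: -26286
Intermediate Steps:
T = 58 (T = -2 + (6*(-2))*(-5) = -2 - 12*(-5) = -2 + 60 = 58)
T + 148*(-178) = 58 + 148*(-178) = 58 - 26344 = -26286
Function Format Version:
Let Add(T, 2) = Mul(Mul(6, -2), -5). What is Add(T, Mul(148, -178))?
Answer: -26286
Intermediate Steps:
T = 58 (T = Add(-2, Mul(Mul(6, -2), -5)) = Add(-2, Mul(-12, -5)) = Add(-2, 60) = 58)
Add(T, Mul(148, -178)) = Add(58, Mul(148, -178)) = Add(58, -26344) = -26286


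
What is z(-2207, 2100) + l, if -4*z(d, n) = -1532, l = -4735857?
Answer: -4735474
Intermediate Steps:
z(d, n) = 383 (z(d, n) = -¼*(-1532) = 383)
z(-2207, 2100) + l = 383 - 4735857 = -4735474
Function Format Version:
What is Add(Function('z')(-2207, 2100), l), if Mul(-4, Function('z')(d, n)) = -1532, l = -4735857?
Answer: -4735474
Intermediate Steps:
Function('z')(d, n) = 383 (Function('z')(d, n) = Mul(Rational(-1, 4), -1532) = 383)
Add(Function('z')(-2207, 2100), l) = Add(383, -4735857) = -4735474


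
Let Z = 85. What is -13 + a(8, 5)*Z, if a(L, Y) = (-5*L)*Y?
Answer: -17013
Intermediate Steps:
a(L, Y) = -5*L*Y
-13 + a(8, 5)*Z = -13 - 5*8*5*85 = -13 - 200*85 = -13 - 17000 = -17013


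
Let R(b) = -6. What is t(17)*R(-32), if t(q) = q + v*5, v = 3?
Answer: -192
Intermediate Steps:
t(q) = 15 + q (t(q) = q + 3*5 = q + 15 = 15 + q)
t(17)*R(-32) = (15 + 17)*(-6) = 32*(-6) = -192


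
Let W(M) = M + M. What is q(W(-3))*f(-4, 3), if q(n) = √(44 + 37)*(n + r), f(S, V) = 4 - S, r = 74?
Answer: 4896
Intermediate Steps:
W(M) = 2*M
q(n) = 666 + 9*n (q(n) = √(44 + 37)*(n + 74) = √81*(74 + n) = 9*(74 + n) = 666 + 9*n)
q(W(-3))*f(-4, 3) = (666 + 9*(2*(-3)))*(4 - 1*(-4)) = (666 + 9*(-6))*(4 + 4) = (666 - 54)*8 = 612*8 = 4896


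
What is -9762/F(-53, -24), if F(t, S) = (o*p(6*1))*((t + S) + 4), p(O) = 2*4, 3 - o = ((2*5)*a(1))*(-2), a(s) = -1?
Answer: -4881/4964 ≈ -0.98328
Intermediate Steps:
o = -17 (o = 3 - (2*5)*(-1)*(-2) = 3 - 10*(-1)*(-2) = 3 - (-10)*(-2) = 3 - 1*20 = 3 - 20 = -17)
p(O) = 8
F(t, S) = -544 - 136*S - 136*t (F(t, S) = (-17*8)*((t + S) + 4) = -136*((S + t) + 4) = -136*(4 + S + t) = -544 - 136*S - 136*t)
-9762/F(-53, -24) = -9762/(-544 - 136*(-24) - 136*(-53)) = -9762/(-544 + 3264 + 7208) = -9762/9928 = -9762*1/9928 = -4881/4964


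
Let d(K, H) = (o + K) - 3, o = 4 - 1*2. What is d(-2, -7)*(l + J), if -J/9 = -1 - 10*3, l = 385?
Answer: -1992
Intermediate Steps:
o = 2 (o = 4 - 2 = 2)
d(K, H) = -1 + K (d(K, H) = (2 + K) - 3 = -1 + K)
J = 279 (J = -9*(-1 - 10*3) = -9*(-1 - 30) = -9*(-31) = 279)
d(-2, -7)*(l + J) = (-1 - 2)*(385 + 279) = -3*664 = -1992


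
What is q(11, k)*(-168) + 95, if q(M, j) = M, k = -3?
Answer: -1753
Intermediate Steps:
q(11, k)*(-168) + 95 = 11*(-168) + 95 = -1848 + 95 = -1753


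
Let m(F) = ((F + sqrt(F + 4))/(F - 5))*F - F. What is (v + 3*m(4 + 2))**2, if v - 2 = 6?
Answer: 12844 + 3528*sqrt(10) ≈ 24001.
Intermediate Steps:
v = 8 (v = 2 + 6 = 8)
m(F) = -F + F*(F + sqrt(4 + F))/(-5 + F) (m(F) = ((F + sqrt(4 + F))/(-5 + F))*F - F = F*(F + sqrt(4 + F))/(-5 + F) - F = -F + F*(F + sqrt(4 + F))/(-5 + F))
(v + 3*m(4 + 2))**2 = (8 + 3*((4 + 2)*(5 + sqrt(4 + (4 + 2)))/(-5 + (4 + 2))))**2 = (8 + 3*(6*(5 + sqrt(4 + 6))/(-5 + 6)))**2 = (8 + 3*(6*(5 + sqrt(10))/1))**2 = (8 + 3*(6*1*(5 + sqrt(10))))**2 = (8 + 3*(30 + 6*sqrt(10)))**2 = (8 + (90 + 18*sqrt(10)))**2 = (98 + 18*sqrt(10))**2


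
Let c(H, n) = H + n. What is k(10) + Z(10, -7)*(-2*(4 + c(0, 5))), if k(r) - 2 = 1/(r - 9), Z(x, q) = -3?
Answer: 57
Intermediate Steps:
k(r) = 2 + 1/(-9 + r) (k(r) = 2 + 1/(r - 9) = 2 + 1/(-9 + r))
k(10) + Z(10, -7)*(-2*(4 + c(0, 5))) = (-17 + 2*10)/(-9 + 10) - (-6)*(4 + (0 + 5)) = (-17 + 20)/1 - (-6)*(4 + 5) = 1*3 - (-6)*9 = 3 - 3*(-18) = 3 + 54 = 57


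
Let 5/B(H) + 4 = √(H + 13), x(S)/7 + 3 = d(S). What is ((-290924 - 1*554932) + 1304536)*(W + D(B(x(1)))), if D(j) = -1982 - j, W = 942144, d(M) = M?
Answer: 7330978778320/17 + 2293400*I/17 ≈ 4.3123e+11 + 1.3491e+5*I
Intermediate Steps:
x(S) = -21 + 7*S
B(H) = 5/(-4 + √(13 + H)) (B(H) = 5/(-4 + √(H + 13)) = 5/(-4 + √(13 + H)))
((-290924 - 1*554932) + 1304536)*(W + D(B(x(1)))) = ((-290924 - 1*554932) + 1304536)*(942144 + (-1982 - 5/(-4 + √(13 + (-21 + 7*1))))) = ((-290924 - 554932) + 1304536)*(942144 + (-1982 - 5/(-4 + √(13 + (-21 + 7))))) = (-845856 + 1304536)*(942144 + (-1982 - 5/(-4 + √(13 - 14)))) = 458680*(942144 + (-1982 - 5/(-4 + √(-1)))) = 458680*(942144 + (-1982 - 5/(-4 + I))) = 458680*(942144 + (-1982 - 5*(-4 - I)/17)) = 458680*(940162 - 5*(-4 - I)/17) = 431233506160 - 2293400*(-4 - I)/17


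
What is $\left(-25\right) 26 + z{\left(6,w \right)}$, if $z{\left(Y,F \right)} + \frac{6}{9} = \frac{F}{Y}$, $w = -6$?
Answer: $- \frac{1955}{3} \approx -651.67$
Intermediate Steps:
$z{\left(Y,F \right)} = - \frac{2}{3} + \frac{F}{Y}$
$\left(-25\right) 26 + z{\left(6,w \right)} = \left(-25\right) 26 - \left(\frac{2}{3} + \frac{6}{6}\right) = -650 - \frac{5}{3} = - \frac{1955}{3}$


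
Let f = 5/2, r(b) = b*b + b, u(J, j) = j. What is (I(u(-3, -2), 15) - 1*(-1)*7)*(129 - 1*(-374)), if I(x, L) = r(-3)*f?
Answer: 11066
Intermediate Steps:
r(b) = b + b² (r(b) = b² + b = b + b²)
f = 5/2 (f = 5*(½) = 5/2 ≈ 2.5000)
I(x, L) = 15 (I(x, L) = -3*(1 - 3)*(5/2) = -3*(-2)*(5/2) = 6*(5/2) = 15)
(I(u(-3, -2), 15) - 1*(-1)*7)*(129 - 1*(-374)) = (15 - 1*(-1)*7)*(129 - 1*(-374)) = (15 + 1*7)*(129 + 374) = (15 + 7)*503 = 22*503 = 11066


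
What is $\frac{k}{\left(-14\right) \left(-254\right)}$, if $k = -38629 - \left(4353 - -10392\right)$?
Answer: $- \frac{26687}{1778} \approx -15.01$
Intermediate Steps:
$k = -53374$ ($k = -38629 - \left(4353 + 10392\right) = -38629 - 14745 = -53374$)
$\frac{k}{\left(-14\right) \left(-254\right)} = - \frac{53374}{\left(-14\right) \left(-254\right)} = - \frac{53374}{3556} = \left(-53374\right) \frac{1}{3556} = - \frac{26687}{1778}$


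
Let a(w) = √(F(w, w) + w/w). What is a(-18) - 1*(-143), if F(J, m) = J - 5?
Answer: 143 + I*√22 ≈ 143.0 + 4.6904*I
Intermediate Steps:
F(J, m) = -5 + J
a(w) = √(-4 + w) (a(w) = √((-5 + w) + w/w) = √((-5 + w) + 1) = √(-4 + w))
a(-18) - 1*(-143) = √(-4 - 18) - 1*(-143) = √(-22) + 143 = I*√22 + 143 = 143 + I*√22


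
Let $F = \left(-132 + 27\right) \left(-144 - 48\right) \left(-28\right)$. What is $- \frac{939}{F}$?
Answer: $\frac{313}{188160} \approx 0.0016635$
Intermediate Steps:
$F = -564480$ ($F = \left(-105\right) \left(-192\right) \left(-28\right) = 20160 \left(-28\right) = -564480$)
$- \frac{939}{F} = - \frac{939}{-564480} = \left(-939\right) \left(- \frac{1}{564480}\right) = \frac{313}{188160}$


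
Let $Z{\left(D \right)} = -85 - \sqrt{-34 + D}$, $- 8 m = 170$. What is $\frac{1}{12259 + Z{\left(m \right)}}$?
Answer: $\frac{48696}{592825325} + \frac{2 i \sqrt{221}}{592825325} \approx 8.2142 \cdot 10^{-5} + 5.0153 \cdot 10^{-8} i$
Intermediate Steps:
$m = - \frac{85}{4}$ ($m = \left(- \frac{1}{8}\right) 170 = - \frac{85}{4} \approx -21.25$)
$\frac{1}{12259 + Z{\left(m \right)}} = \frac{1}{12259 - \left(85 + \sqrt{-34 - \frac{85}{4}}\right)} = \frac{1}{12259 - \left(85 + \sqrt{- \frac{221}{4}}\right)} = \frac{1}{12259 - \left(85 + \frac{i \sqrt{221}}{2}\right)} = \frac{1}{12174 - \frac{i \sqrt{221}}{2}}$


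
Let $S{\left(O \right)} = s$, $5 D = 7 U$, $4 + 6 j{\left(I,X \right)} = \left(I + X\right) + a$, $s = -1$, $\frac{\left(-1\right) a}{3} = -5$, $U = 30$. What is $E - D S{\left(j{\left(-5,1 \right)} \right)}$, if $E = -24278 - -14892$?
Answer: $-9344$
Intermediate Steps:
$a = 15$ ($a = \left(-3\right) \left(-5\right) = 15$)
$j{\left(I,X \right)} = \frac{11}{6} + \frac{I}{6} + \frac{X}{6}$ ($j{\left(I,X \right)} = - \frac{2}{3} + \frac{\left(I + X\right) + 15}{6} = - \frac{2}{3} + \frac{15 + I + X}{6} = - \frac{2}{3} + \left(\frac{5}{2} + \frac{I}{6} + \frac{X}{6}\right) = \frac{11}{6} + \frac{I}{6} + \frac{X}{6}$)
$D = 42$ ($D = \frac{7 \cdot 30}{5} = \frac{1}{5} \cdot 210 = 42$)
$S{\left(O \right)} = -1$
$E = -9386$ ($E = -24278 + 14892 = -9386$)
$E - D S{\left(j{\left(-5,1 \right)} \right)} = -9386 - 42 \left(-1\right) = -9386 - -42 = -9386 + 42 = -9344$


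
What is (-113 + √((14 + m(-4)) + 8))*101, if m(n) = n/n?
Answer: -11413 + 101*√23 ≈ -10929.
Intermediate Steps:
m(n) = 1
(-113 + √((14 + m(-4)) + 8))*101 = (-113 + √((14 + 1) + 8))*101 = (-113 + √(15 + 8))*101 = (-113 + √23)*101 = -11413 + 101*√23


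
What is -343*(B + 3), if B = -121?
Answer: 40474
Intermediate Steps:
-343*(B + 3) = -343*(-121 + 3) = -343*(-118) = 40474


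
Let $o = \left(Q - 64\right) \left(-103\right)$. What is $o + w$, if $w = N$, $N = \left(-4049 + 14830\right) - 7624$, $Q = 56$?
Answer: $3981$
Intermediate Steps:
$N = 3157$ ($N = 10781 - 7624 = 3157$)
$w = 3157$
$o = 824$ ($o = \left(56 - 64\right) \left(-103\right) = \left(-8\right) \left(-103\right) = 824$)
$o + w = 824 + 3157 = 3981$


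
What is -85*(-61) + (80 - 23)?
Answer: 5242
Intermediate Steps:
-85*(-61) + (80 - 23) = 5185 + 57 = 5242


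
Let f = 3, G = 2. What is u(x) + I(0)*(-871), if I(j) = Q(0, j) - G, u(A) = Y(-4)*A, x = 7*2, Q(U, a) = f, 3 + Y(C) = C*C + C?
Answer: -745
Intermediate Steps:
Y(C) = -3 + C + C**2 (Y(C) = -3 + (C*C + C) = -3 + (C**2 + C) = -3 + (C + C**2) = -3 + C + C**2)
Q(U, a) = 3
x = 14
u(A) = 9*A (u(A) = (-3 - 4 + (-4)**2)*A = (-3 - 4 + 16)*A = 9*A)
I(j) = 1 (I(j) = 3 - 1*2 = 3 - 2 = 1)
u(x) + I(0)*(-871) = 9*14 + 1*(-871) = 126 - 871 = -745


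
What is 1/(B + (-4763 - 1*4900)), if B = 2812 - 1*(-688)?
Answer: -1/6163 ≈ -0.00016226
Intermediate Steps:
B = 3500 (B = 2812 + 688 = 3500)
1/(B + (-4763 - 1*4900)) = 1/(3500 + (-4763 - 1*4900)) = 1/(3500 + (-4763 - 4900)) = 1/(3500 - 9663) = 1/(-6163) = -1/6163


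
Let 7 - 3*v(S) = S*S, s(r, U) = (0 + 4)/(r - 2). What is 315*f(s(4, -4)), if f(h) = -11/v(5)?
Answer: 1155/2 ≈ 577.50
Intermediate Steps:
s(r, U) = 4/(-2 + r)
v(S) = 7/3 - S²/3 (v(S) = 7/3 - S*S/3 = 7/3 - S²/3)
f(h) = 11/6 (f(h) = -11/(7/3 - ⅓*5²) = -11/(7/3 - ⅓*25) = -11/(7/3 - 25/3) = -11/(-6) = -11*(-⅙) = 11/6)
315*f(s(4, -4)) = 315*(11/6) = 1155/2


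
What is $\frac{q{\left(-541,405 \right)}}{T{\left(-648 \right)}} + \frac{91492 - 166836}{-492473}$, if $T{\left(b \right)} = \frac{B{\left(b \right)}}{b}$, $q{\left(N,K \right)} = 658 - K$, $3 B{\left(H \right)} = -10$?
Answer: $\frac{7123962764}{144845} \approx 49183.0$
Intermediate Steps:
$B{\left(H \right)} = - \frac{10}{3}$ ($B{\left(H \right)} = \frac{1}{3} \left(-10\right) = - \frac{10}{3}$)
$T{\left(b \right)} = - \frac{10}{3 b}$
$\frac{q{\left(-541,405 \right)}}{T{\left(-648 \right)}} + \frac{91492 - 166836}{-492473} = \frac{658 - 405}{\left(- \frac{10}{3}\right) \frac{1}{-648}} + \frac{91492 - 166836}{-492473} = \frac{658 - 405}{\left(- \frac{10}{3}\right) \left(- \frac{1}{648}\right)} - - \frac{4432}{28969} = \frac{253}{\frac{5}{972}} + \frac{4432}{28969} = 253 \cdot \frac{972}{5} + \frac{4432}{28969} = \frac{245916}{5} + \frac{4432}{28969} = \frac{7123962764}{144845}$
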